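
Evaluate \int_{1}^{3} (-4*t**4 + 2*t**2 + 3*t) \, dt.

By the power rule, an antiderivative is F(t) = -4*t**5/5 + 2*t**3/3 + 3*t**2/2.
Then F(3) - F(1) = (-1629/10) - (41/30) = -2464/15.

-2464/15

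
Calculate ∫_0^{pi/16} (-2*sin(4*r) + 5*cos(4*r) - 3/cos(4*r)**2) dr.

-5/4 + 7*sqrt(2)/8

An antiderivative is F(r) = 5*sin(4*r)/4 + cos(4*r)/2 - 3*tan(4*r)/4.
Then F(pi/16) - F(0) = (-3/4 + 7*sqrt(2)/8) - (1/2) = -5/4 + 7*sqrt(2)/8.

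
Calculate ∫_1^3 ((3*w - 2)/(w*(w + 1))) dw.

log(32/9)

Factor the denominator: w**2 + w = (w + 1)w.
Partial fractions: (3*w - 2)/(w*(w + 1)) = 5/(w + 1) - 2/w.
An antiderivative is F(w) = -2*log(w) + 5*log(w + 1).
Then F(3) - F(1) = (-2*log(3) + 10*log(2)) - (log(32)) = log(32/9).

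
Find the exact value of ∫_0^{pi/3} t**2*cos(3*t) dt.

-2*pi/27

Integrate by parts twice (u = t^2, dv = cos(3*t) dt).
An antiderivative is F(t) = t**2*sin(3*t)/3 + 2*t*cos(3*t)/9 - 2*sin(3*t)/27.
Then F(pi/3) - F(0) = (-2*pi/27) - (0) = -2*pi/27.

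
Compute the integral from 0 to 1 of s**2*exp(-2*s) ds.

(-5 + exp(2))*exp(-2)/4

Integrate by parts twice (u = s^2, dv = exp(-2*s) ds).
An antiderivative is F(s) = (-2*s**2 - 2*s - 1)*exp(-2*s)/4.
Then F(1) - F(0) = (-5*exp(-2)/4) - (-1/4) = (-5 + exp(2))*exp(-2)/4.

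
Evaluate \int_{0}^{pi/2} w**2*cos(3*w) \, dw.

Integrate by parts twice (u = w^2, dv = cos(3*w) dw).
An antiderivative is F(w) = w**2*sin(3*w)/3 + 2*w*cos(3*w)/9 - 2*sin(3*w)/27.
Then F(pi/2) - F(0) = (2/27 - pi**2/12) - (0) = 2/27 - pi**2/12.

2/27 - pi**2/12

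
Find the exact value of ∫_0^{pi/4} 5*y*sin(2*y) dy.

Integrate by parts once (u = y, dv = 5*sin(2*y) dy).
An antiderivative is F(y) = -5*y*cos(2*y)/2 + 5*sin(2*y)/4.
Then F(pi/4) - F(0) = (5/4) - (0) = 5/4.

5/4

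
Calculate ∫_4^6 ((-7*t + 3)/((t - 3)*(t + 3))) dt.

-11*log(3) + 4*log(7)

Factor the denominator: t**2 - 9 = (t + 3)(t - 3).
Partial fractions: (-7*t + 3)/((t - 3)*(t + 3)) = -4/(t + 3) - 3/(t - 3).
An antiderivative is F(t) = -3*log(t - 3) - 4*log(t + 3).
Then F(6) - F(4) = (-11*log(3)) - (-4*log(7)) = -11*log(3) + 4*log(7).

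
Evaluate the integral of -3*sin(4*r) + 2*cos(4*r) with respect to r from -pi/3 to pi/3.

-sqrt(3)/2

An antiderivative is F(r) = sin(4*r)/2 + 3*cos(4*r)/4.
Then F(pi/3) - F(-pi/3) = (-sqrt(3)/4 - 3/8) - (-3/8 + sqrt(3)/4) = -sqrt(3)/2.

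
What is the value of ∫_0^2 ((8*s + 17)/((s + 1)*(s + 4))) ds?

-5*log(2) + 8*log(3)

Factor the denominator: s**2 + 5*s + 4 = (s + 4)(s + 1).
Partial fractions: (8*s + 17)/((s + 1)*(s + 4)) = 5/(s + 4) + 3/(s + 1).
An antiderivative is F(s) = 3*log(s + 1) + 5*log(s + 4).
Then F(2) - F(0) = (5*log(2) + 8*log(3)) - (10*log(2)) = -5*log(2) + 8*log(3).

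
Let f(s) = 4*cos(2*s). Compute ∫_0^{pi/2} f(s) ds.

An antiderivative is F(s) = 2*sin(2*s).
Then F(pi/2) - F(0) = (0) - (0) = 0.

0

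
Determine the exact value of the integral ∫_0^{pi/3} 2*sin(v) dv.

1

An antiderivative is F(v) = -2*cos(v).
Then F(pi/3) - F(0) = (-1) - (-2) = 1.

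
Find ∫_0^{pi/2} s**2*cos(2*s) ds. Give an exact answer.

-pi/4

Integrate by parts twice (u = s^2, dv = cos(2*s) ds).
An antiderivative is F(s) = s**2*sin(2*s)/2 + s*cos(2*s)/2 - sin(2*s)/4.
Then F(pi/2) - F(0) = (-pi/4) - (0) = -pi/4.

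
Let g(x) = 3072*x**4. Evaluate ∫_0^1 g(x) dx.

Let u = 4*x, so du = 4 dx. When x = 0, u = 0; when x = 1, u = 4.
The integral becomes 3·∫ u**4 du from 0 to 4, with antiderivative 3*u**5/5.
Back in x: F(x) = 3072*x**5/5.
Then F(1) - F(0) = (3072/5) - (0) = 3072/5.

3072/5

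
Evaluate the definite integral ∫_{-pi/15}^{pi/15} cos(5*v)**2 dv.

Use the identity cos^2(5*v) = (1 + cos(10*v))/2.
An antiderivative is F(v) = v/2 + sin(10*v)/20.
Then F(pi/15) - F(-pi/15) = (sqrt(3)/40 + pi/30) - (-pi/30 - sqrt(3)/40) = sqrt(3)/20 + pi/15.

sqrt(3)/20 + pi/15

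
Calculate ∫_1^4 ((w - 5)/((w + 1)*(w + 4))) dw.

Factor the denominator: w**2 + 5*w + 4 = (w + 4)(w + 1).
Partial fractions: (w - 5)/((w + 1)*(w + 4)) = 3/(w + 4) - 2/(w + 1).
An antiderivative is F(w) = -2*log(w + 1) + 3*log(w + 4).
Then F(4) - F(1) = (-2*log(5) + 9*log(2)) - (-2*log(2) + 3*log(5)) = -5*log(5) + 11*log(2).

-5*log(5) + 11*log(2)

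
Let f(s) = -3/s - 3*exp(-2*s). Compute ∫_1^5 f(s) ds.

-3*log(5) - 3*exp(-2)/2 + 3*exp(-10)/2

An antiderivative is F(s) = -3*log(s) + 3*exp(-2*s)/2.
Then F(5) - F(1) = (-3*log(5) + 3*exp(-10)/2) - (3*exp(-2)/2) = -3*log(5) - 3*exp(-2)/2 + 3*exp(-10)/2.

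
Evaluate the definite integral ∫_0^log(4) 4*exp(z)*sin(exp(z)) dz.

Let u = exp(z), so du = exp(z) dz. When z = 0, u = 1; when z = log(4), u = 4.
The integral becomes 4·∫ sin(u) du from 1 to 4, with antiderivative -4*cos(u).
Back in z: F(z) = -4*cos(exp(z)).
Then F(log(4)) - F(0) = (-4*cos(4)) - (-4*cos(1)) = 4*cos(1) - 4*cos(4).

4*cos(1) - 4*cos(4)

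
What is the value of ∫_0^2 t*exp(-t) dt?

1 - 3*exp(-2)

Integrate by parts once (u = t, dv = exp(-t) dt).
An antiderivative is F(t) = (-t - 1)*exp(-t).
Then F(2) - F(0) = (-3*exp(-2)) - (-1) = 1 - 3*exp(-2).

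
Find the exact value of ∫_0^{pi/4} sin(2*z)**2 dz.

pi/8

Use the identity sin^2(2*z) = (1 - cos(4*z))/2.
An antiderivative is F(z) = z/2 - sin(4*z)/8.
Then F(pi/4) - F(0) = (pi/8) - (0) = pi/8.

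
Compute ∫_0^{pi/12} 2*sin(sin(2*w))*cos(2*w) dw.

Let u = sin(2*w), so du = 2*cos(2*w) dw. When w = 0, u = 0; when w = pi/12, u = 1/2.
The integral becomes ∫ sin(u) du from 0 to 1/2, with antiderivative -cos(u).
Back in w: F(w) = -cos(sin(2*w)).
Then F(pi/12) - F(0) = (-cos(1/2)) - (-1) = 1 - cos(1/2).

1 - cos(1/2)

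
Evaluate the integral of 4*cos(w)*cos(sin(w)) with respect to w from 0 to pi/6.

Let u = sin(w), so du = cos(w) dw. When w = 0, u = 0; when w = pi/6, u = 1/2.
The integral becomes 4·∫ cos(u) du from 0 to 1/2, with antiderivative 4*sin(u).
Back in w: F(w) = 4*sin(sin(w)).
Then F(pi/6) - F(0) = (4*sin(1/2)) - (0) = 4*sin(1/2).

4*sin(1/2)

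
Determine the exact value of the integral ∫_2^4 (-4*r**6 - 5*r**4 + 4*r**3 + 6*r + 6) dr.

By the power rule, an antiderivative is F(r) = -4*r**7/7 - r**5 + r**4 + 3*r**2 + 6*r.
Then F(4) - F(2) = (-70408/7) - (-456/7) = -69952/7.

-69952/7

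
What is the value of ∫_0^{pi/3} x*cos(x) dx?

-1/2 + sqrt(3)*pi/6

Integrate by parts once (u = x, dv = cos(x) dx).
An antiderivative is F(x) = x*sin(x) + cos(x).
Then F(pi/3) - F(0) = (1/2 + sqrt(3)*pi/6) - (1) = -1/2 + sqrt(3)*pi/6.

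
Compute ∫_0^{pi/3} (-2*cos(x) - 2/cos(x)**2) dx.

An antiderivative is F(x) = -2*sin(x) - 2*tan(x).
Then F(pi/3) - F(0) = (-3*sqrt(3)) - (0) = -3*sqrt(3).

-3*sqrt(3)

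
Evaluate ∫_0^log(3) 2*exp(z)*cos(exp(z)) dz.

Let u = exp(z), so du = exp(z) dz. When z = 0, u = 1; when z = log(3), u = 3.
The integral becomes 2·∫ cos(u) du from 1 to 3, with antiderivative 2*sin(u).
Back in z: F(z) = 2*sin(exp(z)).
Then F(log(3)) - F(0) = (2*sin(3)) - (2*sin(1)) = -2*sin(1) + 2*sin(3).

-2*sin(1) + 2*sin(3)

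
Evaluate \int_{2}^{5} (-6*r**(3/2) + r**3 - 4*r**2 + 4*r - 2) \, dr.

-60*sqrt(5) + 48*sqrt(2)/5 + 129/4

By the power rule, an antiderivative is F(r) = -12*r**(5/2)/5 + r**4/4 - 4*r**3/3 + 2*r**2 - 2*r.
Then F(5) - F(2) = (355/12 - 60*sqrt(5)) - (-48*sqrt(2)/5 - 8/3) = -60*sqrt(5) + 48*sqrt(2)/5 + 129/4.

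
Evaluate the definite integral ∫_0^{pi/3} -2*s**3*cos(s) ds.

Integrate by parts 3 times (u = s^3, dv = -2*cos(s) ds).
An antiderivative is F(s) = -2*s**3*sin(s) - 6*s**2*cos(s) + 12*s*sin(s) + 12*cos(s).
Then F(pi/3) - F(0) = (-pi**2/3 - sqrt(3)*pi**3/27 + 6 + 2*sqrt(3)*pi) - (12) = -6 - pi**2/3 - sqrt(3)*pi**3/27 + 2*sqrt(3)*pi.

-6 - pi**2/3 - sqrt(3)*pi**3/27 + 2*sqrt(3)*pi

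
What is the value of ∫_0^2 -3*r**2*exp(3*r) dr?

2/9 - 26*exp(6)/9

Integrate by parts twice (u = r^2, dv = -3*exp(3*r) dr).
An antiderivative is F(r) = (-9*r**2 + 6*r - 2)*exp(3*r)/9.
Then F(2) - F(0) = (-26*exp(6)/9) - (-2/9) = 2/9 - 26*exp(6)/9.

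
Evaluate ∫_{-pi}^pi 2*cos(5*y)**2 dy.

Use the identity cos^2(5*y) = (1 + cos(10*y))/2.
An antiderivative is F(y) = y + sin(10*y)/10.
Then F(pi) - F(-pi) = (pi) - (-pi) = 2*pi.

2*pi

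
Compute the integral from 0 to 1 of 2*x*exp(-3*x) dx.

Integrate by parts once (u = x, dv = 2*exp(-3*x) dx).
An antiderivative is F(x) = (-6*x - 2)*exp(-3*x)/9.
Then F(1) - F(0) = (-8*exp(-3)/9) - (-2/9) = 2/9 - 8*exp(-3)/9.

2/9 - 8*exp(-3)/9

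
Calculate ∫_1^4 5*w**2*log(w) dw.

Integrate by parts once (u = ln w, dv = 5*w**2 dw).
An antiderivative is F(w) = 5*w**3*(3*log(w) - 1)/9.
Then F(4) - F(1) = (-320/9 + 640*log(2)/3) - (-5/9) = -35 + 640*log(2)/3.

-35 + 640*log(2)/3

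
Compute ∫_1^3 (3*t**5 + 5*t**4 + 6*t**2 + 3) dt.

By the power rule, an antiderivative is F(t) = t**6/2 + t**5 + 2*t**3 + 3*t.
Then F(3) - F(1) = (1341/2) - (13/2) = 664.

664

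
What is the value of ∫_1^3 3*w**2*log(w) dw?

-26/3 + 27*log(3)

Integrate by parts once (u = ln w, dv = 3*w**2 dw).
An antiderivative is F(w) = w**3*(3*log(w) - 1)/3.
Then F(3) - F(1) = (-9 + 27*log(3)) - (-1/3) = -26/3 + 27*log(3).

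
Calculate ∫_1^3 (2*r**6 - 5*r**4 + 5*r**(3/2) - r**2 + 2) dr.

18*sqrt(3) + 7894/21

By the power rule, an antiderivative is F(r) = 2*r**7/7 + 2*r**(5/2) - r**5 - r**3/3 + 2*r.
Then F(3) - F(1) = (18*sqrt(3) + 2652/7) - (62/21) = 18*sqrt(3) + 7894/21.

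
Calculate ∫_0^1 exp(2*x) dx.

An antiderivative is F(x) = exp(2*x)/2.
Then F(1) - F(0) = (exp(2)/2) - (1/2) = -1/2 + exp(2)/2.

-1/2 + exp(2)/2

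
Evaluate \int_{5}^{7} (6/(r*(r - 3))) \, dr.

log(100/49)

Factor the denominator: r**2 - 3*r = r(r - 3).
Partial fractions: 6/(r*(r - 3)) = -2/r + 2/(r - 3).
An antiderivative is F(r) = -2*log(r) + 2*log(r - 3).
Then F(7) - F(5) = (log(16/49)) - (log(4/25)) = log(100/49).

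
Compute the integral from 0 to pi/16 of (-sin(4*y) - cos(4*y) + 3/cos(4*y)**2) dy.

An antiderivative is F(y) = -sin(4*y)/4 + cos(4*y)/4 + 3*tan(4*y)/4.
Then F(pi/16) - F(0) = (3/4) - (1/4) = 1/2.

1/2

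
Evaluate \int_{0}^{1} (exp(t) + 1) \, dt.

E

An antiderivative is F(t) = t + exp(t).
Then F(1) - F(0) = (1 + E) - (1) = E.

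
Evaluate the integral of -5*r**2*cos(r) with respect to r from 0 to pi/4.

5*sqrt(2)*(-8*pi - pi**2 + 32)/32

Integrate by parts twice (u = r^2, dv = -5*cos(r) dr).
An antiderivative is F(r) = -5*r**2*sin(r) - 10*r*cos(r) + 10*sin(r).
Then F(pi/4) - F(0) = (5*sqrt(2)*(-8*pi - pi**2 + 32)/32) - (0) = 5*sqrt(2)*(-8*pi - pi**2 + 32)/32.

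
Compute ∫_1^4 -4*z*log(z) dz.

15 - 64*log(2)

Integrate by parts once (u = ln z, dv = -4*z dz).
An antiderivative is F(z) = -z**2*(2*log(z) - 1).
Then F(4) - F(1) = (16 - 64*log(2)) - (1) = 15 - 64*log(2).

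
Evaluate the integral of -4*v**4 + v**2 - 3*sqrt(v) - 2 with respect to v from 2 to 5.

-12207/5 - 10*sqrt(5) + 4*sqrt(2)

By the power rule, an antiderivative is F(v) = -4*v**5/5 - 2*v**(3/2) + v**3/3 - 2*v.
Then F(5) - F(2) = (-7405/3 - 10*sqrt(5)) - (-404/15 - 4*sqrt(2)) = -12207/5 - 10*sqrt(5) + 4*sqrt(2).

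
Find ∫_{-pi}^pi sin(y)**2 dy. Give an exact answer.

pi

Use the identity sin^2(y) = (1 - cos(2*y))/2.
An antiderivative is F(y) = y/2 - sin(2*y)/4.
Then F(pi) - F(-pi) = (pi/2) - (-pi/2) = pi.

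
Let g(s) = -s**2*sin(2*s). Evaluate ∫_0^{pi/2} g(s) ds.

Integrate by parts twice (u = s^2, dv = -sin(2*s) ds).
An antiderivative is F(s) = s**2*cos(2*s)/2 - s*sin(2*s)/2 - cos(2*s)/4.
Then F(pi/2) - F(0) = (1/4 - pi**2/8) - (-1/4) = 1/2 - pi**2/8.

1/2 - pi**2/8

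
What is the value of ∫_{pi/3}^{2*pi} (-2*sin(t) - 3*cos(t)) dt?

An antiderivative is F(t) = -3*sin(t) + 2*cos(t).
Then F(2*pi) - F(pi/3) = (2) - (1 - 3*sqrt(3)/2) = 1 + 3*sqrt(3)/2.

1 + 3*sqrt(3)/2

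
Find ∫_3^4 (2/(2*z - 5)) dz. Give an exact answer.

log(3)

An antiderivative is F(z) = log(2*z - 5).
Then F(4) - F(3) = (log(3)) - (0) = log(3).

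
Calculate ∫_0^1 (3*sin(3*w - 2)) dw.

-cos(1) + cos(2)

Let u = 3*w - 2, so du = 3 dw. When w = 0, u = -2; when w = 1, u = 1.
The integral becomes ∫ sin(u) du from -2 to 1, with antiderivative -cos(u).
Back in w: F(w) = -cos(3*w - 2).
Then F(1) - F(0) = (-cos(1)) - (-cos(2)) = -cos(1) + cos(2).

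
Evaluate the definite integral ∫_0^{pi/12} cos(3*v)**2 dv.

Use the identity cos^2(3*v) = (1 + cos(6*v))/2.
An antiderivative is F(v) = v/2 + sin(6*v)/12.
Then F(pi/12) - F(0) = (1/12 + pi/24) - (0) = 1/12 + pi/24.

1/12 + pi/24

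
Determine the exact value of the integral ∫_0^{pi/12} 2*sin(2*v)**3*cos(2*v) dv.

1/64

Let u = sin(2*v), so du = 2*cos(2*v) dv. When v = 0, u = 0; when v = pi/12, u = 1/2.
The integral becomes ∫ u**3 du from 0 to 1/2, with antiderivative u**4/4.
Back in v: F(v) = sin(2*v)**4/4.
Then F(pi/12) - F(0) = (1/64) - (0) = 1/64.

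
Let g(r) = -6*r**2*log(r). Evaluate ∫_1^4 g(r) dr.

Integrate by parts once (u = ln r, dv = -6*r**2 dr).
An antiderivative is F(r) = -2*r**3*(3*log(r) - 1)/3.
Then F(4) - F(1) = (128/3 - 256*log(2)) - (2/3) = 42 - 256*log(2).

42 - 256*log(2)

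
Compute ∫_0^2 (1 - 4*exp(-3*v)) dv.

4*exp(-6)/3 + 2/3

An antiderivative is F(v) = v + 4*exp(-3*v)/3.
Then F(2) - F(0) = (4*exp(-6)/3 + 2) - (4/3) = 4*exp(-6)/3 + 2/3.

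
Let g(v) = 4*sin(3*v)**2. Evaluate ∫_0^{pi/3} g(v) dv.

2*pi/3

Use the identity sin^2(3*v) = (1 - cos(6*v))/2.
An antiderivative is F(v) = 2*v - sin(6*v)/3.
Then F(pi/3) - F(0) = (2*pi/3) - (0) = 2*pi/3.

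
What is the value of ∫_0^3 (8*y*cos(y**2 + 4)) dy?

Let u = y**2 + 4, so du = 2*y dy. When y = 0, u = 4; when y = 3, u = 13.
The integral becomes 4·∫ cos(u) du from 4 to 13, with antiderivative 4*sin(u).
Back in y: F(y) = 4*sin(y**2 + 4).
Then F(3) - F(0) = (4*sin(13)) - (4*sin(4)) = 4*sin(13) - 4*sin(4).

4*sin(13) - 4*sin(4)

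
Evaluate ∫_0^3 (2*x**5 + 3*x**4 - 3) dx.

By the power rule, an antiderivative is F(x) = x**6/3 + 3*x**5/5 - 3*x.
Then F(3) - F(0) = (1899/5) - (0) = 1899/5.

1899/5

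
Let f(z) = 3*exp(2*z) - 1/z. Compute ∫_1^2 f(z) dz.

-3*exp(2)/2 - log(2) + 3*exp(4)/2

An antiderivative is F(z) = 3*exp(2*z)/2 - log(z).
Then F(2) - F(1) = (-log(2) + 3*exp(4)/2) - (3*exp(2)/2) = -3*exp(2)/2 - log(2) + 3*exp(4)/2.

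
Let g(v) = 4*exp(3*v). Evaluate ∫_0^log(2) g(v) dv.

28/3

Let u = exp(v), so du = exp(v) dv. When v = 0, u = 1; when v = log(2), u = 2.
The integral becomes 4·∫ u**2 du from 1 to 2, with antiderivative 4*u**3/3.
Back in v: F(v) = 4*exp(3*v)/3.
Then F(log(2)) - F(0) = (32/3) - (4/3) = 28/3.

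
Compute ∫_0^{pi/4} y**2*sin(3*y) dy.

Integrate by parts twice (u = y^2, dv = sin(3*y) dy).
An antiderivative is F(y) = -y**2*cos(3*y)/3 + 2*y*sin(3*y)/9 + 2*cos(3*y)/27.
Then F(pi/4) - F(0) = (sqrt(2)*(-32 + 24*pi + 9*pi**2)/864) - (2/27) = -2/27 - sqrt(2)/27 + sqrt(2)*pi/36 + sqrt(2)*pi**2/96.

-2/27 - sqrt(2)/27 + sqrt(2)*pi/36 + sqrt(2)*pi**2/96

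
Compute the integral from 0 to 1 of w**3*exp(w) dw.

Integrate by parts 3 times (u = w^3, dv = exp(w) dw).
An antiderivative is F(w) = (w**3 - 3*w**2 + 6*w - 6)*exp(w).
Then F(1) - F(0) = (-2*E) - (-6) = 6 - 2*E.

6 - 2*E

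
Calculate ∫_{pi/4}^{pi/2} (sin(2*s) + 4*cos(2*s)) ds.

An antiderivative is F(s) = 2*sin(2*s) - cos(2*s)/2.
Then F(pi/2) - F(pi/4) = (1/2) - (2) = -3/2.

-3/2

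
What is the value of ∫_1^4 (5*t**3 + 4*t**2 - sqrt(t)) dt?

By the power rule, an antiderivative is F(t) = 5*t**4/4 - 2*t**(3/2)/3 + 4*t**3/3.
Then F(4) - F(1) = (400) - (23/12) = 4777/12.

4777/12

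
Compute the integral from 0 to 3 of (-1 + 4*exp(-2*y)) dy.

-1 - 2*exp(-6)

An antiderivative is F(y) = -y - 2*exp(-2*y).
Then F(3) - F(0) = (-3 - 2*exp(-6)) - (-2) = -1 - 2*exp(-6).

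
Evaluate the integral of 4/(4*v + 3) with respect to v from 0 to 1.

log(7/3)

Let u = 4*v + 3, so du = 4 dv. When v = 0, u = 3; when v = 1, u = 7.
The integral becomes ∫ 1/u du from 3 to 7, with antiderivative log(u).
Back in v: F(v) = log(4*v + 3).
Then F(1) - F(0) = (log(7)) - (log(3)) = log(7/3).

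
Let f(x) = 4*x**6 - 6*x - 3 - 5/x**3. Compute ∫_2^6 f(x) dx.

By the power rule, an antiderivative is F(x) = 4*x**7/7 - 3*x**2 - 3*x + 5/(2*x**2).
Then F(6) - F(2) = (80558099/504) - (3123/56) = 10066249/63.

10066249/63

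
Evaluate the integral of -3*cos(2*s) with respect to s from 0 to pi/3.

An antiderivative is F(s) = -3*sin(2*s)/2.
Then F(pi/3) - F(0) = (-3*sqrt(3)/4) - (0) = -3*sqrt(3)/4.

-3*sqrt(3)/4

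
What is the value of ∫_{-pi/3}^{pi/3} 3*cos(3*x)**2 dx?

pi

Use the identity cos^2(3*x) = (1 + cos(6*x))/2.
An antiderivative is F(x) = 3*x/2 + sin(6*x)/4.
Then F(pi/3) - F(-pi/3) = (pi/2) - (-pi/2) = pi.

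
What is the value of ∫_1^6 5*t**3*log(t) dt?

-6475/16 + 1620*log(2) + 1620*log(3)

Integrate by parts once (u = ln t, dv = 5*t**3 dt).
An antiderivative is F(t) = 5*t**4*(4*log(t) - 1)/16.
Then F(6) - F(1) = (-405 + 1620*log(2) + 1620*log(3)) - (-5/16) = -6475/16 + 1620*log(2) + 1620*log(3).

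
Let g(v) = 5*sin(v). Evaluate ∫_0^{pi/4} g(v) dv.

5 - 5*sqrt(2)/2

An antiderivative is F(v) = -5*cos(v).
Then F(pi/4) - F(0) = (-5*sqrt(2)/2) - (-5) = 5 - 5*sqrt(2)/2.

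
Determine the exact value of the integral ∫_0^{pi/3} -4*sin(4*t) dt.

-3/2

An antiderivative is F(t) = cos(4*t).
Then F(pi/3) - F(0) = (-1/2) - (1) = -3/2.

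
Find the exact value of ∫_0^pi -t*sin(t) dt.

Integrate by parts once (u = t, dv = -sin(t) dt).
An antiderivative is F(t) = t*cos(t) - sin(t).
Then F(pi) - F(0) = (-pi) - (0) = -pi.

-pi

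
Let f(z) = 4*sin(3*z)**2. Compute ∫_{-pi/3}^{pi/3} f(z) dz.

4*pi/3

Use the identity sin^2(3*z) = (1 - cos(6*z))/2.
An antiderivative is F(z) = 2*z - sin(6*z)/3.
Then F(pi/3) - F(-pi/3) = (2*pi/3) - (-2*pi/3) = 4*pi/3.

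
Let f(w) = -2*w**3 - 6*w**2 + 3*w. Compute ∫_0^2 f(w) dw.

By the power rule, an antiderivative is F(w) = -w**4/2 - 2*w**3 + 3*w**2/2.
Then F(2) - F(0) = (-18) - (0) = -18.

-18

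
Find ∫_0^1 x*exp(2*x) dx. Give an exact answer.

1/4 + exp(2)/4

Integrate by parts once (u = x, dv = exp(2*x) dx).
An antiderivative is F(x) = (2*x - 1)*exp(2*x)/4.
Then F(1) - F(0) = (exp(2)/4) - (-1/4) = 1/4 + exp(2)/4.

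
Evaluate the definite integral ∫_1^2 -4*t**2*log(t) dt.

Integrate by parts once (u = ln t, dv = -4*t**2 dt).
An antiderivative is F(t) = -4*t**3*(3*log(t) - 1)/9.
Then F(2) - F(1) = (32/9 - 32*log(2)/3) - (4/9) = 28/9 - 32*log(2)/3.

28/9 - 32*log(2)/3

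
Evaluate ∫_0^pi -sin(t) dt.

-2

An antiderivative is F(t) = cos(t).
Then F(pi) - F(0) = (-1) - (1) = -2.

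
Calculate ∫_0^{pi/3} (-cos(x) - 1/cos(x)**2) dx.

An antiderivative is F(x) = -sin(x) - tan(x).
Then F(pi/3) - F(0) = (-3*sqrt(3)/2) - (0) = -3*sqrt(3)/2.

-3*sqrt(3)/2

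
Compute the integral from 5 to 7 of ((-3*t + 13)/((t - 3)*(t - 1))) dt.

-5*log(3) + 7*log(2)

Factor the denominator: t**2 - 4*t + 3 = (t - 1)(t - 3).
Partial fractions: (-3*t + 13)/((t - 3)*(t - 1)) = -5/(t - 1) + 2/(t - 3).
An antiderivative is F(t) = 2*log(t - 3) - 5*log(t - 1).
Then F(7) - F(5) = (-5*log(3) - log(2)) - (-8*log(2)) = -5*log(3) + 7*log(2).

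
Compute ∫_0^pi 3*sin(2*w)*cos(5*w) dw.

Use the identity sin(2*w)cos(5*w) = [sin(7*w) + sin(-3*w)]/2.
An antiderivative is F(w) = cos(3*w)/2 - 3*cos(7*w)/14.
Then F(pi) - F(0) = (-2/7) - (2/7) = -4/7.

-4/7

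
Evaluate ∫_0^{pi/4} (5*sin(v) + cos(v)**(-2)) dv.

6 - 5*sqrt(2)/2

An antiderivative is F(v) = -5*cos(v) + tan(v).
Then F(pi/4) - F(0) = (1 - 5*sqrt(2)/2) - (-5) = 6 - 5*sqrt(2)/2.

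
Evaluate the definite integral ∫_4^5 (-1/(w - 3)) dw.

An antiderivative is F(w) = -log(w - 3).
Then F(5) - F(4) = (-log(2)) - (0) = -log(2).

-log(2)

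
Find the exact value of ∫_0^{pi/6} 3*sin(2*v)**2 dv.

-3*sqrt(3)/16 + pi/4

Use the identity sin^2(2*v) = (1 - cos(4*v))/2.
An antiderivative is F(v) = 3*v/2 - 3*sin(4*v)/8.
Then F(pi/6) - F(0) = (-3*sqrt(3)/16 + pi/4) - (0) = -3*sqrt(3)/16 + pi/4.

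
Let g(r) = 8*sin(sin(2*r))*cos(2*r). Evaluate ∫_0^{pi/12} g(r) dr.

Let u = sin(2*r), so du = 2*cos(2*r) dr. When r = 0, u = 0; when r = pi/12, u = 1/2.
The integral becomes 4·∫ sin(u) du from 0 to 1/2, with antiderivative -4*cos(u).
Back in r: F(r) = -4*cos(sin(2*r)).
Then F(pi/12) - F(0) = (-4*cos(1/2)) - (-4) = 4 - 4*cos(1/2).

4 - 4*cos(1/2)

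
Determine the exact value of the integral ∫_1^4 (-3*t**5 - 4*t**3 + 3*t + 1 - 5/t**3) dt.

By the power rule, an antiderivative is F(t) = -t**6/2 - t**4 + 3*t**2/2 + t + 5/(2*t**2).
Then F(4) - F(1) = (-72827/32) - (7/2) = -72939/32.

-72939/32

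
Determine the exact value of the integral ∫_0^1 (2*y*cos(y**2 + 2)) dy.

-sin(2) + sin(3)

Let u = y**2 + 2, so du = 2*y dy. When y = 0, u = 2; when y = 1, u = 3.
The integral becomes ∫ cos(u) du from 2 to 3, with antiderivative sin(u).
Back in y: F(y) = sin(y**2 + 2).
Then F(1) - F(0) = (sin(3)) - (sin(2)) = -sin(2) + sin(3).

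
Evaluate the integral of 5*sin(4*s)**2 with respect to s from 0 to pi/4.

5*pi/8

Use the identity sin^2(4*s) = (1 - cos(8*s))/2.
An antiderivative is F(s) = 5*s/2 - 5*sin(8*s)/16.
Then F(pi/4) - F(0) = (5*pi/8) - (0) = 5*pi/8.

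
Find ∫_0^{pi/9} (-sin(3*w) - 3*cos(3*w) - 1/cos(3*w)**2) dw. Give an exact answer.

An antiderivative is F(w) = -sin(3*w) + cos(3*w)/3 - tan(3*w)/3.
Then F(pi/9) - F(0) = (1/6 - 5*sqrt(3)/6) - (1/3) = -5*sqrt(3)/6 - 1/6.

-5*sqrt(3)/6 - 1/6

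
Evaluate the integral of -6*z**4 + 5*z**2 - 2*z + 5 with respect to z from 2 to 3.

By the power rule, an antiderivative is F(z) = -6*z**5/5 + 5*z**3/3 - z**2 + 5*z.
Then F(3) - F(2) = (-1203/5) - (-286/15) = -3323/15.

-3323/15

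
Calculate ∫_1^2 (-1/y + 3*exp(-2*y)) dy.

An antiderivative is F(y) = -log(y) - 3*exp(-2*y)/2.
Then F(2) - F(1) = (-log(2) - 3*exp(-4)/2) - (-3*exp(-2)/2) = -log(2) - 3*exp(-4)/2 + 3*exp(-2)/2.

-log(2) - 3*exp(-4)/2 + 3*exp(-2)/2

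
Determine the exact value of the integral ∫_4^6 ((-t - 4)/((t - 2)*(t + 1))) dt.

log(7/20)

Factor the denominator: t**2 - t - 2 = (t + 1)(t - 2).
Partial fractions: (-t - 4)/((t - 2)*(t + 1)) = 1/(t + 1) - 2/(t - 2).
An antiderivative is F(t) = -2*log(t - 2) + log(t + 1).
Then F(6) - F(4) = (log(7/16)) - (log(5/4)) = log(7/20).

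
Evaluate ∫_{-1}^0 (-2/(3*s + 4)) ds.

An antiderivative is F(s) = -2*log(3*s + 4)/3.
Then F(0) - F(-1) = (-4*log(2)/3) - (0) = -4*log(2)/3.

-4*log(2)/3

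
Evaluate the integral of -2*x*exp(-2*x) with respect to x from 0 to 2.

(5 - exp(4))*exp(-4)/2

Integrate by parts once (u = x, dv = -2*exp(-2*x) dx).
An antiderivative is F(x) = (2*x + 1)*exp(-2*x)/2.
Then F(2) - F(0) = (5*exp(-4)/2) - (1/2) = (5 - exp(4))*exp(-4)/2.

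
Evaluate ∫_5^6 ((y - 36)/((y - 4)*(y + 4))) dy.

Factor the denominator: y**2 - 16 = (y + 4)(y - 4).
Partial fractions: (y - 36)/((y - 4)*(y + 4)) = 5/(y + 4) - 4/(y - 4).
An antiderivative is F(y) = -4*log(y - 4) + 5*log(y + 4).
Then F(6) - F(5) = (log(2) + 5*log(5)) - (10*log(3)) = -10*log(3) + log(2) + 5*log(5).

-10*log(3) + log(2) + 5*log(5)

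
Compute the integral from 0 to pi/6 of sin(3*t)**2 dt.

Use the identity sin^2(3*t) = (1 - cos(6*t))/2.
An antiderivative is F(t) = t/2 - sin(6*t)/12.
Then F(pi/6) - F(0) = (pi/12) - (0) = pi/12.

pi/12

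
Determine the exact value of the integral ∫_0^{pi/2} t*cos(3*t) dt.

-pi/6 - 1/9

Integrate by parts once (u = t, dv = cos(3*t) dt).
An antiderivative is F(t) = t*sin(3*t)/3 + cos(3*t)/9.
Then F(pi/2) - F(0) = (-pi/6) - (1/9) = -pi/6 - 1/9.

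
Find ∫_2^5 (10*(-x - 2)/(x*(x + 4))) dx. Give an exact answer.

-5*log(5) - 5*log(3) + 10*log(2)

Factor the denominator: x**2 + 4*x = (x + 4)x.
Partial fractions: 10*(-x - 2)/(x*(x + 4)) = -5/(x + 4) - 5/x.
An antiderivative is F(x) = -5*log(x) - 5*log(x + 4).
Then F(5) - F(2) = (-10*log(3) - 5*log(5)) - (-10*log(2) - 5*log(3)) = -5*log(5) - 5*log(3) + 10*log(2).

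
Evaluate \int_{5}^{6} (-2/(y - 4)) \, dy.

An antiderivative is F(y) = -2*log(y - 4).
Then F(6) - F(5) = (-log(4)) - (0) = -log(4).

-log(4)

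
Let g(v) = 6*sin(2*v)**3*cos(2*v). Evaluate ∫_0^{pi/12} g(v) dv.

3/64

Let u = sin(2*v), so du = 2*cos(2*v) dv. When v = 0, u = 0; when v = pi/12, u = 1/2.
The integral becomes 3·∫ u**3 du from 0 to 1/2, with antiderivative 3*u**4/4.
Back in v: F(v) = 3*sin(2*v)**4/4.
Then F(pi/12) - F(0) = (3/64) - (0) = 3/64.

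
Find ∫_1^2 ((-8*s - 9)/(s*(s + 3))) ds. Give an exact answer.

-5*log(5) + 7*log(2)

Factor the denominator: s**2 + 3*s = (s + 3)s.
Partial fractions: (-8*s - 9)/(s*(s + 3)) = -5/(s + 3) - 3/s.
An antiderivative is F(s) = -3*log(s) - 5*log(s + 3).
Then F(2) - F(1) = (-5*log(5) - 3*log(2)) - (-10*log(2)) = -5*log(5) + 7*log(2).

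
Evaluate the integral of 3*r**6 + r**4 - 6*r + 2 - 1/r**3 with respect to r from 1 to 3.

By the power rule, an antiderivative is F(r) = 3*r**7/7 + r**5/5 - 3*r**2 + 2*r + 1/(2*r**2).
Then F(3) - F(1) = (607913/630) - (9/70) = 303916/315.

303916/315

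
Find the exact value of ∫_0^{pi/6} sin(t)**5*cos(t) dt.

Let u = sin(t), so du = cos(t) dt. When t = 0, u = 0; when t = pi/6, u = 1/2.
The integral becomes ∫ u**5 du from 0 to 1/2, with antiderivative u**6/6.
Back in t: F(t) = sin(t)**6/6.
Then F(pi/6) - F(0) = (1/384) - (0) = 1/384.

1/384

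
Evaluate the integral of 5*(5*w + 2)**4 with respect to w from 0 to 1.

3355

Let u = 5*w + 2, so du = 5 dw. When w = 0, u = 2; when w = 1, u = 7.
The integral becomes ∫ u**4 du from 2 to 7, with antiderivative u**5/5.
Back in w: F(w) = (5*w + 2)**5/5.
Then F(1) - F(0) = (16807/5) - (32/5) = 3355.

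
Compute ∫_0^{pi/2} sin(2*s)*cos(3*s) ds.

Use the identity sin(2*s)cos(3*s) = [sin(5*s) + sin(-s)]/2.
An antiderivative is F(s) = cos(s)/2 - cos(5*s)/10.
Then F(pi/2) - F(0) = (0) - (2/5) = -2/5.

-2/5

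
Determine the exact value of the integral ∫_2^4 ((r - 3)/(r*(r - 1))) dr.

log(8/9)

Factor the denominator: r**2 - r = r(r - 1).
Partial fractions: (r - 3)/(r*(r - 1)) = 3/r - 2/(r - 1).
An antiderivative is F(r) = 3*log(r) - 2*log(r - 1).
Then F(4) - F(2) = (log(64/9)) - (log(8)) = log(8/9).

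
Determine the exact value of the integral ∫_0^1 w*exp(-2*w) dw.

(-3 + exp(2))*exp(-2)/4

Integrate by parts once (u = w, dv = exp(-2*w) dw).
An antiderivative is F(w) = (-2*w - 1)*exp(-2*w)/4.
Then F(1) - F(0) = (-3*exp(-2)/4) - (-1/4) = (-3 + exp(2))*exp(-2)/4.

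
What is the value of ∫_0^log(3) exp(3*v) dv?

Let u = exp(v), so du = exp(v) dv. When v = 0, u = 1; when v = log(3), u = 3.
The integral becomes ∫ u**2 du from 1 to 3, with antiderivative u**3/3.
Back in v: F(v) = exp(3*v)/3.
Then F(log(3)) - F(0) = (9) - (1/3) = 26/3.

26/3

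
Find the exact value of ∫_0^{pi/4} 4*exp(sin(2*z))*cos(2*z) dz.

-2 + 2*E

Let u = sin(2*z), so du = 2*cos(2*z) dz. When z = 0, u = 0; when z = pi/4, u = 1.
The integral becomes 2·∫ exp(u) du from 0 to 1, with antiderivative 2*exp(u).
Back in z: F(z) = 2*exp(sin(2*z)).
Then F(pi/4) - F(0) = (2*E) - (2) = -2 + 2*E.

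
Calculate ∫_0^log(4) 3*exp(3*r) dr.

63

Let u = exp(r), so du = exp(r) dr. When r = 0, u = 1; when r = log(4), u = 4.
The integral becomes 3·∫ u**2 du from 1 to 4, with antiderivative u**3.
Back in r: F(r) = exp(3*r).
Then F(log(4)) - F(0) = (64) - (1) = 63.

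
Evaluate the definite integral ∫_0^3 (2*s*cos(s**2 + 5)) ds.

-sin(5) + sin(14)

Let u = s**2 + 5, so du = 2*s ds. When s = 0, u = 5; when s = 3, u = 14.
The integral becomes ∫ cos(u) du from 5 to 14, with antiderivative sin(u).
Back in s: F(s) = sin(s**2 + 5).
Then F(3) - F(0) = (sin(14)) - (sin(5)) = -sin(5) + sin(14).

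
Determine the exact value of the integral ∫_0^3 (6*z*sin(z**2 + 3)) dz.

3*cos(3) - 3*cos(12)

Let u = z**2 + 3, so du = 2*z dz. When z = 0, u = 3; when z = 3, u = 12.
The integral becomes 3·∫ sin(u) du from 3 to 12, with antiderivative -3*cos(u).
Back in z: F(z) = -3*cos(z**2 + 3).
Then F(3) - F(0) = (-3*cos(12)) - (-3*cos(3)) = 3*cos(3) - 3*cos(12).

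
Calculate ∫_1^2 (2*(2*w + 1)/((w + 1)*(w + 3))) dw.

Factor the denominator: w**2 + 4*w + 3 = (w + 3)(w + 1).
Partial fractions: 2*(2*w + 1)/((w + 1)*(w + 3)) = 5/(w + 3) - 1/(w + 1).
An antiderivative is F(w) = -log(w + 1) + 5*log(w + 3).
Then F(2) - F(1) = (-log(3) + 5*log(5)) - (9*log(2)) = -9*log(2) - log(3) + 5*log(5).

-9*log(2) - log(3) + 5*log(5)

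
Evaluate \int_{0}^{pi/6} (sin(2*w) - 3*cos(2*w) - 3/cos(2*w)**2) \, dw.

1/4 - 9*sqrt(3)/4

An antiderivative is F(w) = -3*sin(2*w)/2 - cos(2*w)/2 - 3*tan(2*w)/2.
Then F(pi/6) - F(0) = (-9*sqrt(3)/4 - 1/4) - (-1/2) = 1/4 - 9*sqrt(3)/4.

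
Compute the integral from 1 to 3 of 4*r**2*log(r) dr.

Integrate by parts once (u = ln r, dv = 4*r**2 dr).
An antiderivative is F(r) = 4*r**3*(3*log(r) - 1)/9.
Then F(3) - F(1) = (-12 + 36*log(3)) - (-4/9) = -104/9 + 36*log(3).

-104/9 + 36*log(3)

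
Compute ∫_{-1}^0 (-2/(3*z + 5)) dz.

An antiderivative is F(z) = -2*log(3*z + 5)/3.
Then F(0) - F(-1) = (-2*log(5)/3) - (-2*log(2)/3) = -2*log(5)/3 + 2*log(2)/3.

-2*log(5)/3 + 2*log(2)/3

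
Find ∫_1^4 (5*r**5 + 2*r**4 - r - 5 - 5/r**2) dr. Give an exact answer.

75909/20

By the power rule, an antiderivative is F(r) = 5*r**6/6 + 2*r**5/5 - r**2/2 - 5*r + 5/r.
Then F(4) - F(1) = (227771/60) - (11/15) = 75909/20.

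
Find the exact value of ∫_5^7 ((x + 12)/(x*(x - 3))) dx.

-4*log(7) + 5*log(2) + 4*log(5)

Factor the denominator: x**2 - 3*x = x(x - 3).
Partial fractions: (x + 12)/(x*(x - 3)) = -4/x + 5/(x - 3).
An antiderivative is F(x) = -4*log(x) + 5*log(x - 3).
Then F(7) - F(5) = (-4*log(7) + 10*log(2)) - (-4*log(5) + 5*log(2)) = -4*log(7) + 5*log(2) + 4*log(5).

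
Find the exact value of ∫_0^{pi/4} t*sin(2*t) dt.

Integrate by parts once (u = t, dv = sin(2*t) dt).
An antiderivative is F(t) = -t*cos(2*t)/2 + sin(2*t)/4.
Then F(pi/4) - F(0) = (1/4) - (0) = 1/4.

1/4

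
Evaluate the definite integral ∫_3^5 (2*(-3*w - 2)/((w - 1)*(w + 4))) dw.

Factor the denominator: w**2 + 3*w - 4 = (w + 4)(w - 1).
Partial fractions: 2*(-3*w - 2)/((w - 1)*(w + 4)) = -4/(w + 4) - 2/(w - 1).
An antiderivative is F(w) = -2*log(w - 1) - 4*log(w + 4).
Then F(5) - F(3) = (-8*log(3) - 4*log(2)) - (-4*log(7) - 2*log(2)) = -8*log(3) - 2*log(2) + 4*log(7).

-8*log(3) - 2*log(2) + 4*log(7)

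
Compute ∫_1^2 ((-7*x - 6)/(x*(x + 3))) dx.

-5*log(5) + 8*log(2)

Factor the denominator: x**2 + 3*x = (x + 3)x.
Partial fractions: (-7*x - 6)/(x*(x + 3)) = -5/(x + 3) - 2/x.
An antiderivative is F(x) = -2*log(x) - 5*log(x + 3).
Then F(2) - F(1) = (-5*log(5) - 2*log(2)) - (-10*log(2)) = -5*log(5) + 8*log(2).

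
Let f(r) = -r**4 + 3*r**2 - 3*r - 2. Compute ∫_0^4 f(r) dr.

-864/5

By the power rule, an antiderivative is F(r) = -r**5/5 + r**3 - 3*r**2/2 - 2*r.
Then F(4) - F(0) = (-864/5) - (0) = -864/5.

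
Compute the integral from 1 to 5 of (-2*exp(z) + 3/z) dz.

-2*exp(5) + 3*log(5) + 2*exp(1)

An antiderivative is F(z) = -2*exp(z) + 3*log(z).
Then F(5) - F(1) = (-2*exp(5) + 3*log(5)) - (-2*exp(1)) = -2*exp(5) + 3*log(5) + 2*exp(1).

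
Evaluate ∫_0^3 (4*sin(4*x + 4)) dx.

Let u = 4*x + 4, so du = 4 dx. When x = 0, u = 4; when x = 3, u = 16.
The integral becomes ∫ sin(u) du from 4 to 16, with antiderivative -cos(u).
Back in x: F(x) = -cos(4*x + 4).
Then F(3) - F(0) = (-cos(16)) - (-cos(4)) = cos(4) - cos(16).

cos(4) - cos(16)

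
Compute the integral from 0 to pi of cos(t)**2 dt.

Use the identity cos^2(t) = (1 + cos(2*t))/2.
An antiderivative is F(t) = t/2 + sin(2*t)/4.
Then F(pi) - F(0) = (pi/2) - (0) = pi/2.

pi/2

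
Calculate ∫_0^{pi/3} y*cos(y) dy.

-1/2 + sqrt(3)*pi/6

Integrate by parts once (u = y, dv = cos(y) dy).
An antiderivative is F(y) = y*sin(y) + cos(y).
Then F(pi/3) - F(0) = (1/2 + sqrt(3)*pi/6) - (1) = -1/2 + sqrt(3)*pi/6.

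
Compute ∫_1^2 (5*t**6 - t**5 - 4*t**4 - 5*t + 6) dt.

By the power rule, an antiderivative is F(t) = 5*t**7/7 - t**6/6 - 4*t**5/5 - 5*t**2/2 + 6*t.
Then F(2) - F(1) = (6002/105) - (341/105) = 1887/35.

1887/35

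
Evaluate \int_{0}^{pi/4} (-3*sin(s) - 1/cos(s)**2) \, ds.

-4 + 3*sqrt(2)/2

An antiderivative is F(s) = 3*cos(s) - tan(s).
Then F(pi/4) - F(0) = (-1 + 3*sqrt(2)/2) - (3) = -4 + 3*sqrt(2)/2.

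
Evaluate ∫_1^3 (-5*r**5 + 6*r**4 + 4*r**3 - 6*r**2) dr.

By the power rule, an antiderivative is F(r) = -5*r**6/6 + 6*r**5/5 + r**4 - 2*r**3.
Then F(3) - F(1) = (-2889/10) - (-19/30) = -4324/15.

-4324/15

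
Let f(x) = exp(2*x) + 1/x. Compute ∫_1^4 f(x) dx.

An antiderivative is F(x) = exp(2*x)/2 + log(x).
Then F(4) - F(1) = (log(4) + exp(8)/2) - (exp(2)/2) = -exp(2)/2 + log(4) + exp(8)/2.

-exp(2)/2 + log(4) + exp(8)/2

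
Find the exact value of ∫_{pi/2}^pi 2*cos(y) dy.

-2

An antiderivative is F(y) = 2*sin(y).
Then F(pi) - F(pi/2) = (0) - (2) = -2.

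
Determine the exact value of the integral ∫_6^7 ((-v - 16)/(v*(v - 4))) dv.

-9*log(3) + log(2) + 4*log(7)

Factor the denominator: v**2 - 4*v = v(v - 4).
Partial fractions: (-v - 16)/(v*(v - 4)) = 4/v - 5/(v - 4).
An antiderivative is F(v) = 4*log(v) - 5*log(v - 4).
Then F(7) - F(6) = (-5*log(3) + 4*log(7)) - (log(81/2)) = -9*log(3) + log(2) + 4*log(7).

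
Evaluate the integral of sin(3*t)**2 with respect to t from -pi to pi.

Use the identity sin^2(3*t) = (1 - cos(6*t))/2.
An antiderivative is F(t) = t/2 - sin(6*t)/12.
Then F(pi) - F(-pi) = (pi/2) - (-pi/2) = pi.

pi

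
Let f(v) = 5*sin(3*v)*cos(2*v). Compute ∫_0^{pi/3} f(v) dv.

Use the identity sin(3*v)cos(2*v) = [sin(5*v) + sin(v)]/2.
An antiderivative is F(v) = -5*cos(v)/2 - cos(5*v)/2.
Then F(pi/3) - F(0) = (-3/2) - (-3) = 3/2.

3/2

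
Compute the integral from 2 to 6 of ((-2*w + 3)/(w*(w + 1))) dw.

Factor the denominator: w**2 + w = (w + 1)w.
Partial fractions: (-2*w + 3)/(w*(w + 1)) = -5/(w + 1) + 3/w.
An antiderivative is F(w) = 3*log(w) - 5*log(w + 1).
Then F(6) - F(2) = (-5*log(7) + 3*log(2) + 3*log(3)) - (-5*log(3) + 3*log(2)) = -5*log(7) + 8*log(3).

-5*log(7) + 8*log(3)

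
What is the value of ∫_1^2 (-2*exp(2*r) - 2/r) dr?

-exp(4) - log(4) + exp(2)

An antiderivative is F(r) = -exp(2*r) - 2*log(r).
Then F(2) - F(1) = (-exp(4) - log(4)) - (-exp(2)) = -exp(4) - log(4) + exp(2).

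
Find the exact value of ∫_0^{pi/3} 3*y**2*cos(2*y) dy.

-pi/4 - 3*sqrt(3)/8 + sqrt(3)*pi**2/12

Integrate by parts twice (u = y^2, dv = 3*cos(2*y) dy).
An antiderivative is F(y) = 3*y**2*sin(2*y)/2 + 3*y*cos(2*y)/2 - 3*sin(2*y)/4.
Then F(pi/3) - F(0) = (-pi/4 - 3*sqrt(3)/8 + sqrt(3)*pi**2/12) - (0) = -pi/4 - 3*sqrt(3)/8 + sqrt(3)*pi**2/12.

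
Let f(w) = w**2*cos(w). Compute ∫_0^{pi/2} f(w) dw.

Integrate by parts twice (u = w^2, dv = cos(w) dw).
An antiderivative is F(w) = w**2*sin(w) + 2*w*cos(w) - 2*sin(w).
Then F(pi/2) - F(0) = (-2 + pi**2/4) - (0) = -2 + pi**2/4.

-2 + pi**2/4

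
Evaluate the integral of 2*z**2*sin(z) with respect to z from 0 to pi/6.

-4 - sqrt(3)*pi**2/36 + pi/3 + 2*sqrt(3)

Integrate by parts twice (u = z^2, dv = 2*sin(z) dz).
An antiderivative is F(z) = -2*z**2*cos(z) + 4*z*sin(z) + 4*cos(z).
Then F(pi/6) - F(0) = (-sqrt(3)*pi**2/36 + pi/3 + 2*sqrt(3)) - (4) = -4 - sqrt(3)*pi**2/36 + pi/3 + 2*sqrt(3).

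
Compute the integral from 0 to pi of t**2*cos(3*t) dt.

-2*pi/9

Integrate by parts twice (u = t^2, dv = cos(3*t) dt).
An antiderivative is F(t) = t**2*sin(3*t)/3 + 2*t*cos(3*t)/9 - 2*sin(3*t)/27.
Then F(pi) - F(0) = (-2*pi/9) - (0) = -2*pi/9.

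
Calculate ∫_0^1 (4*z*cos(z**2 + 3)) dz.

2*sin(4) - 2*sin(3)

Let u = z**2 + 3, so du = 2*z dz. When z = 0, u = 3; when z = 1, u = 4.
The integral becomes 2·∫ cos(u) du from 3 to 4, with antiderivative 2*sin(u).
Back in z: F(z) = 2*sin(z**2 + 3).
Then F(1) - F(0) = (2*sin(4)) - (2*sin(3)) = 2*sin(4) - 2*sin(3).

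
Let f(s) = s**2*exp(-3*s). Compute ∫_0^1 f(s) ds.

2/27 - 17*exp(-3)/27

Integrate by parts twice (u = s^2, dv = exp(-3*s) ds).
An antiderivative is F(s) = (-9*s**2 - 6*s - 2)*exp(-3*s)/27.
Then F(1) - F(0) = (-17*exp(-3)/27) - (-2/27) = 2/27 - 17*exp(-3)/27.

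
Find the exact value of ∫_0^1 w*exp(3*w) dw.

Integrate by parts once (u = w, dv = exp(3*w) dw).
An antiderivative is F(w) = (3*w - 1)*exp(3*w)/9.
Then F(1) - F(0) = (2*exp(3)/9) - (-1/9) = 1/9 + 2*exp(3)/9.

1/9 + 2*exp(3)/9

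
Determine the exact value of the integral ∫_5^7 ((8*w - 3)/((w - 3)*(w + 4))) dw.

Factor the denominator: w**2 + w - 12 = (w + 4)(w - 3).
Partial fractions: (8*w - 3)/((w - 3)*(w + 4)) = 5/(w + 4) + 3/(w - 3).
An antiderivative is F(w) = 3*log(w - 3) + 5*log(w + 4).
Then F(7) - F(5) = (6*log(2) + 5*log(11)) - (3*log(2) + 10*log(3)) = -10*log(3) + 3*log(2) + 5*log(11).

-10*log(3) + 3*log(2) + 5*log(11)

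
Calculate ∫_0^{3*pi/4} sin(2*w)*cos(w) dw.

sqrt(2)/6 + 2/3

Use the identity sin(2*w)cos(w) = [sin(3*w) + sin(w)]/2.
An antiderivative is F(w) = -cos(w)/2 - cos(3*w)/6.
Then F(3*pi/4) - F(0) = (sqrt(2)/6) - (-2/3) = sqrt(2)/6 + 2/3.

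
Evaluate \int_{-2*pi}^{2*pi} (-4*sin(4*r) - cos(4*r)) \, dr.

0

An antiderivative is F(r) = -sin(4*r)/4 + cos(4*r).
Then F(2*pi) - F(-2*pi) = (1) - (1) = 0.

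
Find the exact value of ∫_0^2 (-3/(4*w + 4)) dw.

An antiderivative is F(w) = -3*log(4*w + 4)/4.
Then F(2) - F(0) = (-3*log(12)/4) - (-3*log(2)/2) = -3*log(3)/4.

-3*log(3)/4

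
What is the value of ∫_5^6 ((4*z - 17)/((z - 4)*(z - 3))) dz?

-6*log(2) + 5*log(3)

Factor the denominator: z**2 - 7*z + 12 = (z - 3)(z - 4).
Partial fractions: (4*z - 17)/((z - 4)*(z - 3)) = 5/(z - 3) - 1/(z - 4).
An antiderivative is F(z) = -log(z - 4) + 5*log(z - 3).
Then F(6) - F(5) = (-log(2) + 5*log(3)) - (log(32)) = -6*log(2) + 5*log(3).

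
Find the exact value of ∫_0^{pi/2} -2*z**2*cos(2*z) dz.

pi/2

Integrate by parts twice (u = z^2, dv = -2*cos(2*z) dz).
An antiderivative is F(z) = -z**2*sin(2*z) - z*cos(2*z) + sin(2*z)/2.
Then F(pi/2) - F(0) = (pi/2) - (0) = pi/2.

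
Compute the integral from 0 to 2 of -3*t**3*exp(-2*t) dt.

-9/8 + 213*exp(-4)/8

Integrate by parts 3 times (u = t^3, dv = -3*exp(-2*t) dt).
An antiderivative is F(t) = (12*t**3 + 18*t**2 + 18*t + 9)*exp(-2*t)/8.
Then F(2) - F(0) = (213*exp(-4)/8) - (9/8) = -9/8 + 213*exp(-4)/8.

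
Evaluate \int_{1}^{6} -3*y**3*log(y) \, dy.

-972*log(3) - 972*log(2) + 3885/16

Integrate by parts once (u = ln y, dv = -3*y**3 dy).
An antiderivative is F(y) = -3*y**4*(4*log(y) - 1)/16.
Then F(6) - F(1) = (-972*log(3) - 972*log(2) + 243) - (3/16) = -972*log(3) - 972*log(2) + 3885/16.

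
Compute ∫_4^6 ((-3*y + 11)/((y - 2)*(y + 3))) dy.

-8*log(3) + log(2) + 4*log(7)

Factor the denominator: y**2 + y - 6 = (y + 3)(y - 2).
Partial fractions: (-3*y + 11)/((y - 2)*(y + 3)) = -4/(y + 3) + 1/(y - 2).
An antiderivative is F(y) = log(y - 2) - 4*log(y + 3).
Then F(6) - F(4) = (-8*log(3) + 2*log(2)) - (-4*log(7) + log(2)) = -8*log(3) + log(2) + 4*log(7).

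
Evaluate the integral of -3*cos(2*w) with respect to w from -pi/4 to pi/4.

An antiderivative is F(w) = -3*sin(2*w)/2.
Then F(pi/4) - F(-pi/4) = (-3/2) - (3/2) = -3.

-3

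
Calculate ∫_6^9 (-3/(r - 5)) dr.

An antiderivative is F(r) = -3*log(r - 5).
Then F(9) - F(6) = (-log(64)) - (0) = -log(64).

-log(64)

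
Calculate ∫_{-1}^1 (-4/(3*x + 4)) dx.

An antiderivative is F(x) = -4*log(3*x + 4)/3.
Then F(1) - F(-1) = (-4*log(7)/3) - (0) = -4*log(7)/3.

-4*log(7)/3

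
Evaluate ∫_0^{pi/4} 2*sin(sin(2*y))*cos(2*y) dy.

1 - cos(1)

Let u = sin(2*y), so du = 2*cos(2*y) dy. When y = 0, u = 0; when y = pi/4, u = 1.
The integral becomes ∫ sin(u) du from 0 to 1, with antiderivative -cos(u).
Back in y: F(y) = -cos(sin(2*y)).
Then F(pi/4) - F(0) = (-cos(1)) - (-1) = 1 - cos(1).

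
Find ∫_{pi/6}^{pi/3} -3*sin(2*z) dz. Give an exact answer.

-3/2

An antiderivative is F(z) = 3*cos(2*z)/2.
Then F(pi/3) - F(pi/6) = (-3/4) - (3/4) = -3/2.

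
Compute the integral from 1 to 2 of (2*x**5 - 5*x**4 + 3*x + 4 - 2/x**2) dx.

-5/2

By the power rule, an antiderivative is F(x) = x**6/3 - x**5 + 3*x**2/2 + 4*x + 2/x.
Then F(2) - F(1) = (13/3) - (41/6) = -5/2.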